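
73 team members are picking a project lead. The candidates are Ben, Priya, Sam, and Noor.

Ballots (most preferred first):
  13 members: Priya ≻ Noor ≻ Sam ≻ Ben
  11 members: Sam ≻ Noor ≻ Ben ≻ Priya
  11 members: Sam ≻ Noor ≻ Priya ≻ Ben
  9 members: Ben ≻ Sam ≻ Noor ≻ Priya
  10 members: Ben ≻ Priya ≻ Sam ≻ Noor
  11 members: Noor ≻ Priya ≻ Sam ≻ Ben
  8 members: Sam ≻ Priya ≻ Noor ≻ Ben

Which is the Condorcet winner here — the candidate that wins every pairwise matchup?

Sam vs Ben: 54–19
Sam vs Priya: 39–34
Sam vs Noor: 49–24
Sam beats every other candidate.

Sam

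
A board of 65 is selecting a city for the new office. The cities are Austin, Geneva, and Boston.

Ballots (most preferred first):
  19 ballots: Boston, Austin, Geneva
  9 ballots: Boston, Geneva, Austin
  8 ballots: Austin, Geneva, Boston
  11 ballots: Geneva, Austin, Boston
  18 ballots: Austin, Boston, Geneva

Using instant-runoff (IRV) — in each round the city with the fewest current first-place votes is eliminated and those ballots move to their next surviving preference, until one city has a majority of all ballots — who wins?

Austin

Round 1: Austin 26, Geneva 11, Boston 28. Geneva eliminated.
Round 2: Austin 37, Boston 28. Austin has a majority (≥33).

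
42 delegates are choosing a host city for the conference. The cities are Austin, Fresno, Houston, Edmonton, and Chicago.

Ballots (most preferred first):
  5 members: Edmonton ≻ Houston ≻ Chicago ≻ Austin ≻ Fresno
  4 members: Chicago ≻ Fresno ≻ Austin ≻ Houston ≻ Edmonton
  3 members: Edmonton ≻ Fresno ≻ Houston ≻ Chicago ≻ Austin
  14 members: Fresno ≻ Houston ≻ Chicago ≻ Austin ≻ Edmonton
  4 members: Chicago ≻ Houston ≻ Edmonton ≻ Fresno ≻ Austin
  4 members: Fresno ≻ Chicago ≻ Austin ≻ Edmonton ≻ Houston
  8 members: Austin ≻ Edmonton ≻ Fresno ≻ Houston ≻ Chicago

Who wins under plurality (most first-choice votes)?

First-place votes: Austin 8, Fresno 18, Houston 0, Edmonton 8, Chicago 8.

Fresno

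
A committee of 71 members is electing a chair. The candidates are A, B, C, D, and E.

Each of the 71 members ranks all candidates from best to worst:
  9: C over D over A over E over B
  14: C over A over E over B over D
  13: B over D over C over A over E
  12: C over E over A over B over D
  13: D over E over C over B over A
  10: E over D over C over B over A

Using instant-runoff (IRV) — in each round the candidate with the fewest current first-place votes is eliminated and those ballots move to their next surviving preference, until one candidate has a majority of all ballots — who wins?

D

Round 1: A 0, B 13, C 35, D 13, E 10. A eliminated.
Round 2: B 13, C 35, D 13, E 10. E eliminated.
Round 3: B 13, C 35, D 23. B eliminated.
Round 4: C 35, D 36. D has a majority (≥36).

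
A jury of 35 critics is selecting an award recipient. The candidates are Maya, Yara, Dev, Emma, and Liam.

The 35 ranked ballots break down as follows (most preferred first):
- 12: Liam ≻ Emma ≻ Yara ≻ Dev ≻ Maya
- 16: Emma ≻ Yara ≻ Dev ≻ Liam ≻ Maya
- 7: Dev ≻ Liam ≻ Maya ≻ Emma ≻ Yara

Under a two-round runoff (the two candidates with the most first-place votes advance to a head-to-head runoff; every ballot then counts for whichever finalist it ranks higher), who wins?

Round 1 first-place votes: Maya 0, Yara 0, Dev 7, Emma 16, Liam 12. Emma and Liam advance.
Runoff: Emma is ranked above Liam on 16 ballots, Liam above Emma on 19.

Liam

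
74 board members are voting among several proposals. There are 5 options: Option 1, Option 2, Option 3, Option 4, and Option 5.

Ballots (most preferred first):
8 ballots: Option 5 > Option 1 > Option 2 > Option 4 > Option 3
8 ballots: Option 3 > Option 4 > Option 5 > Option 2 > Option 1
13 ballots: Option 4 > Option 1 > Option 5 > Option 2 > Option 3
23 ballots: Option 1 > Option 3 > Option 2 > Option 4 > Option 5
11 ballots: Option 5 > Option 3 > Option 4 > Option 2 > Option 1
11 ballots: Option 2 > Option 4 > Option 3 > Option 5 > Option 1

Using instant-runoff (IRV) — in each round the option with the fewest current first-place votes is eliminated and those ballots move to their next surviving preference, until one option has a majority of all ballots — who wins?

Option 4

Round 1: Option 1 23, Option 2 11, Option 3 8, Option 4 13, Option 5 19. Option 3 eliminated.
Round 2: Option 1 23, Option 2 11, Option 4 21, Option 5 19. Option 2 eliminated.
Round 3: Option 1 23, Option 4 32, Option 5 19. Option 5 eliminated.
Round 4: Option 1 31, Option 4 43. Option 4 has a majority (≥38).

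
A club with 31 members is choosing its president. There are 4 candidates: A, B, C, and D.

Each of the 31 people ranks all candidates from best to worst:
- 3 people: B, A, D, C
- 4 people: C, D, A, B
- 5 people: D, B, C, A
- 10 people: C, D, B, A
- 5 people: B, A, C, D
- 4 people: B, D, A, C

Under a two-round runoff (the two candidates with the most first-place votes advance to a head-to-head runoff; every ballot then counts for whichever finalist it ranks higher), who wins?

B

Round 1 first-place votes: A 0, B 12, C 14, D 5. C and B advance.
Runoff: C is ranked above B on 14 ballots, B above C on 17.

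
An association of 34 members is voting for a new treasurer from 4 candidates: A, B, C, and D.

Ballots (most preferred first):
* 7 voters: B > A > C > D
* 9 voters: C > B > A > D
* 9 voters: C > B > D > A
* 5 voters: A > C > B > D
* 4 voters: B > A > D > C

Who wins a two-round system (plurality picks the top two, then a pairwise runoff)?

Round 1 first-place votes: A 5, B 11, C 18, D 0. C and B advance.
Runoff: C is ranked above B on 23 ballots, B above C on 11.

C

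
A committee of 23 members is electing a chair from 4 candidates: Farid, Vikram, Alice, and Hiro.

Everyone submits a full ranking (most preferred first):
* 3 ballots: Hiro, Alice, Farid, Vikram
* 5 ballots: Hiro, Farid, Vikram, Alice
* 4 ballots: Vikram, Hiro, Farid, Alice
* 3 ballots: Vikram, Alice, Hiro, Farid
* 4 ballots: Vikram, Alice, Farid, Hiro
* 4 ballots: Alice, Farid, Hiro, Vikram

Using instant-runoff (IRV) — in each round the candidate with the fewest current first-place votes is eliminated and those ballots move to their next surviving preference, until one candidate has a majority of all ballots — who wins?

Hiro

Round 1: Farid 0, Vikram 11, Alice 4, Hiro 8. Farid eliminated.
Round 2: Vikram 11, Alice 4, Hiro 8. Alice eliminated.
Round 3: Vikram 11, Hiro 12. Hiro has a majority (≥12).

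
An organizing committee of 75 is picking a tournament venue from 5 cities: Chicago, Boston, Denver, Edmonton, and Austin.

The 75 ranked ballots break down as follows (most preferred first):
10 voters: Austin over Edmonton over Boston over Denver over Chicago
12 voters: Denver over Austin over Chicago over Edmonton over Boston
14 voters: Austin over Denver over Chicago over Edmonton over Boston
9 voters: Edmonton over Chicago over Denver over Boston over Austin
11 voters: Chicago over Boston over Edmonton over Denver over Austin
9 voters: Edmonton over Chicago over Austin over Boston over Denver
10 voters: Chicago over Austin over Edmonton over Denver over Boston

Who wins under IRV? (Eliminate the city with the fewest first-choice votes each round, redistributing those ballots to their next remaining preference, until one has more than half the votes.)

Chicago

Round 1: Chicago 21, Boston 0, Denver 12, Edmonton 18, Austin 24. Boston eliminated.
Round 2: Chicago 21, Denver 12, Edmonton 18, Austin 24. Denver eliminated.
Round 3: Chicago 21, Edmonton 18, Austin 36. Edmonton eliminated.
Round 4: Chicago 39, Austin 36. Chicago has a majority (≥38).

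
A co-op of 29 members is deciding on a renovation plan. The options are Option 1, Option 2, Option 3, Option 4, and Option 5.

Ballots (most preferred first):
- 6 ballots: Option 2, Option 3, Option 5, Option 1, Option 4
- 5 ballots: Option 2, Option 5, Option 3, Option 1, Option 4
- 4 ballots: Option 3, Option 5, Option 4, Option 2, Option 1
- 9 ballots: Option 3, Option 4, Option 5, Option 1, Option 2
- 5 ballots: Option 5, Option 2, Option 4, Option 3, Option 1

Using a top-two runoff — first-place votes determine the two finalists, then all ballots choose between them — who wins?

Option 2

Round 1 first-place votes: Option 1 0, Option 2 11, Option 3 13, Option 4 0, Option 5 5. Option 3 and Option 2 advance.
Runoff: Option 3 is ranked above Option 2 on 13 ballots, Option 2 above Option 3 on 16.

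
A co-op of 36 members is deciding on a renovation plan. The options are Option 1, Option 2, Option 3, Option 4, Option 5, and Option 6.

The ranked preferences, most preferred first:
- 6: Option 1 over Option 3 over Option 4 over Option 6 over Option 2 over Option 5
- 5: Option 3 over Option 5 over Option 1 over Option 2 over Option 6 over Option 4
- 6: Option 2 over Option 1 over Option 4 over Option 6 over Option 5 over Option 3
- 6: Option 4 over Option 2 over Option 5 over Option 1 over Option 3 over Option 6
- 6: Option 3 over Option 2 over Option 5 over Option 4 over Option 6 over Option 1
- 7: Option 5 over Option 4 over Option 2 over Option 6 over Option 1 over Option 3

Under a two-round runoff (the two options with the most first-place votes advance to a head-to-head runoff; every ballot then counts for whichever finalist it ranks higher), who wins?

Option 5

Round 1 first-place votes: Option 1 6, Option 2 6, Option 3 11, Option 4 6, Option 5 7, Option 6 0. Option 3 and Option 5 advance.
Runoff: Option 3 is ranked above Option 5 on 17 ballots, Option 5 above Option 3 on 19.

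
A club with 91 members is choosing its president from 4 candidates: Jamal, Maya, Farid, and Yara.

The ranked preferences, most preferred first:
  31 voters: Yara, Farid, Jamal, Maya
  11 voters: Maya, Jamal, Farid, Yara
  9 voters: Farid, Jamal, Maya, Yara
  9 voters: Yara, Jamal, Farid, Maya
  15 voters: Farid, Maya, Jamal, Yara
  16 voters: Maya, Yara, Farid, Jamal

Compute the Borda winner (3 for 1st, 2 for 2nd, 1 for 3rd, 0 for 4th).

Farid

Jamal: 31×1 + 11×2 + 9×2 + 9×2 + 15×1 + 16×0 = 104
Maya: 31×0 + 11×3 + 9×1 + 9×0 + 15×2 + 16×3 = 120
Farid: 31×2 + 11×1 + 9×3 + 9×1 + 15×3 + 16×1 = 170
Yara: 31×3 + 11×0 + 9×0 + 9×3 + 15×0 + 16×2 = 152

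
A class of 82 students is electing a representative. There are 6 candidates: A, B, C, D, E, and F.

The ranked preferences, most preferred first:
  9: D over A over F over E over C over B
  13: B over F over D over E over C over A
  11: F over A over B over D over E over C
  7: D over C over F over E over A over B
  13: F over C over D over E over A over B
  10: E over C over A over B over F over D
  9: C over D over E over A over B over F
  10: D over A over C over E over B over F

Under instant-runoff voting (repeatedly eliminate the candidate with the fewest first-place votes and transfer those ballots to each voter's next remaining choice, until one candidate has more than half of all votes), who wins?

F

Round 1: A 0, B 13, C 9, D 26, E 10, F 24. A eliminated.
Round 2: B 13, C 9, D 26, E 10, F 24. C eliminated.
Round 3: B 13, D 35, E 10, F 24. E eliminated.
Round 4: B 23, D 35, F 24. B eliminated.
Round 5: D 35, F 47. F has a majority (≥42).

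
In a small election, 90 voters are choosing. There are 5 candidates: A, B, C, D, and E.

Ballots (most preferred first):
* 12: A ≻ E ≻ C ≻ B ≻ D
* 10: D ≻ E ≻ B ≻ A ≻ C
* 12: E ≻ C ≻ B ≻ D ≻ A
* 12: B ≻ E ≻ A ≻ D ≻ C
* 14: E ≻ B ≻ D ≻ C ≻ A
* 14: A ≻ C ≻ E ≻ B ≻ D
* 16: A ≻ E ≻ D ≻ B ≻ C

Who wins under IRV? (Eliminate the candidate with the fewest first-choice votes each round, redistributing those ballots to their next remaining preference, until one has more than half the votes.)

E

Round 1: A 42, B 12, C 0, D 10, E 26. C eliminated.
Round 2: A 42, B 12, D 10, E 26. D eliminated.
Round 3: A 42, B 12, E 36. B eliminated.
Round 4: A 42, E 48. E has a majority (≥46).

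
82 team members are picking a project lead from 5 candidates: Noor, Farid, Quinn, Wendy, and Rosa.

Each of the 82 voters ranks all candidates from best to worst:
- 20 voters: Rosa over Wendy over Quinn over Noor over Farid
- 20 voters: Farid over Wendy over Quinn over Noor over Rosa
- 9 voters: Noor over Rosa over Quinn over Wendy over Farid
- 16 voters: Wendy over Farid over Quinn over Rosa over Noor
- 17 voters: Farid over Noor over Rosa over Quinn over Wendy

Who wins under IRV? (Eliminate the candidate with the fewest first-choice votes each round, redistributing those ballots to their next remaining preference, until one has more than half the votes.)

Round 1: Noor 9, Farid 37, Quinn 0, Wendy 16, Rosa 20. Quinn eliminated.
Round 2: Noor 9, Farid 37, Wendy 16, Rosa 20. Noor eliminated.
Round 3: Farid 37, Wendy 16, Rosa 29. Wendy eliminated.
Round 4: Farid 53, Rosa 29. Farid has a majority (≥42).

Farid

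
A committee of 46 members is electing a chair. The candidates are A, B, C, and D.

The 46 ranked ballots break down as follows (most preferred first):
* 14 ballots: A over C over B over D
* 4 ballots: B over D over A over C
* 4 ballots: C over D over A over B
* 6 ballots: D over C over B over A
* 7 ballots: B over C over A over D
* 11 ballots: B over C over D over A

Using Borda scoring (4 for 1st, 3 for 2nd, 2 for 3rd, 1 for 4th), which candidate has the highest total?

A: 14×4 + 4×2 + 4×2 + 6×1 + 7×2 + 11×1 = 103
B: 14×2 + 4×4 + 4×1 + 6×2 + 7×4 + 11×4 = 132
C: 14×3 + 4×1 + 4×4 + 6×3 + 7×3 + 11×3 = 134
D: 14×1 + 4×3 + 4×3 + 6×4 + 7×1 + 11×2 = 91

C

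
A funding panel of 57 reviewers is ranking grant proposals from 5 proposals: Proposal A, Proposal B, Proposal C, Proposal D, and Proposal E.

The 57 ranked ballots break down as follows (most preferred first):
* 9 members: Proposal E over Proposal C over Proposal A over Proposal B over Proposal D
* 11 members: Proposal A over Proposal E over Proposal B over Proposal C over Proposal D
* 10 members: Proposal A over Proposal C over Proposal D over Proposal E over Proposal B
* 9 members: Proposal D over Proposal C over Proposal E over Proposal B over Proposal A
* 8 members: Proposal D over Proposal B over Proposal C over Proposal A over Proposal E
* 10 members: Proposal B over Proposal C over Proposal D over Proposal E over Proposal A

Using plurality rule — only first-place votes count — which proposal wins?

First-place votes: Proposal A 21, Proposal B 10, Proposal C 0, Proposal D 17, Proposal E 9.

Proposal A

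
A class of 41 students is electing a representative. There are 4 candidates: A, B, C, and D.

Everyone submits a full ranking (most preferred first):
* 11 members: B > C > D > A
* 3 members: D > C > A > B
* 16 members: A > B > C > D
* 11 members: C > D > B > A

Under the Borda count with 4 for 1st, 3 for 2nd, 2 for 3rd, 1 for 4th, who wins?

A: 11×1 + 3×2 + 16×4 + 11×1 = 92
B: 11×4 + 3×1 + 16×3 + 11×2 = 117
C: 11×3 + 3×3 + 16×2 + 11×4 = 118
D: 11×2 + 3×4 + 16×1 + 11×3 = 83

C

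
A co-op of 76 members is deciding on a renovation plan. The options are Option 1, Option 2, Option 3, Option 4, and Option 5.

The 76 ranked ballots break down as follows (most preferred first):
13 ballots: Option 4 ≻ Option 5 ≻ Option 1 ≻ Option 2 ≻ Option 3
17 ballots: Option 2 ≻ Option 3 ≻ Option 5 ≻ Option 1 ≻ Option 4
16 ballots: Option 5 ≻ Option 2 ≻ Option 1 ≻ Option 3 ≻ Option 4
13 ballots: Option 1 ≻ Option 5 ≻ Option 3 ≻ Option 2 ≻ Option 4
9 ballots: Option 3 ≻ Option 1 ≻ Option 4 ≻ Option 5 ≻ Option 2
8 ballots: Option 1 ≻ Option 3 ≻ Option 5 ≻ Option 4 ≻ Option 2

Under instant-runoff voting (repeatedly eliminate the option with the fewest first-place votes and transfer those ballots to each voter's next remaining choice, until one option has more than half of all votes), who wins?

Round 1: Option 1 21, Option 2 17, Option 3 9, Option 4 13, Option 5 16. Option 3 eliminated.
Round 2: Option 1 30, Option 2 17, Option 4 13, Option 5 16. Option 4 eliminated.
Round 3: Option 1 30, Option 2 17, Option 5 29. Option 2 eliminated.
Round 4: Option 1 30, Option 5 46. Option 5 has a majority (≥39).

Option 5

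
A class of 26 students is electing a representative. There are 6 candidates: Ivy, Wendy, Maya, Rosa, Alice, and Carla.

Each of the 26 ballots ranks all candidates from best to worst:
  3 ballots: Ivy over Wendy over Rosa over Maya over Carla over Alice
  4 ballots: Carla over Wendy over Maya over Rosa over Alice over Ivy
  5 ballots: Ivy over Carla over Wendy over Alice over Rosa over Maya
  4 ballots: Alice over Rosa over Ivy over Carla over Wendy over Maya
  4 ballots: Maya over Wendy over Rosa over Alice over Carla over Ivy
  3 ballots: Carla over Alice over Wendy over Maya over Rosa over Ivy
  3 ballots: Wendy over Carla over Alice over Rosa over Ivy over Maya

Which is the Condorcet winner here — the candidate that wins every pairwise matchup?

Carla

Carla vs Ivy: 14–12
Carla vs Wendy: 16–10
Carla vs Maya: 19–7
Carla vs Rosa: 15–11
Carla vs Alice: 18–8
Carla beats every other candidate.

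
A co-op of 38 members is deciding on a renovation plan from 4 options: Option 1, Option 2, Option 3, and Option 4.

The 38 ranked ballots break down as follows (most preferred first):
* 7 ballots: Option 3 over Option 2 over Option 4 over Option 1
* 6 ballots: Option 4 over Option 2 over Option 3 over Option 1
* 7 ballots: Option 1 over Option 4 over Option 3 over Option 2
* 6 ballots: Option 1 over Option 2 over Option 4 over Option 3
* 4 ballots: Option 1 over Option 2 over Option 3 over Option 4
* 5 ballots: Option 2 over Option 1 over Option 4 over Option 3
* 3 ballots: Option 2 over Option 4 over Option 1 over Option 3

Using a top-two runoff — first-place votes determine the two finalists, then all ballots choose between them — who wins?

Option 2

Round 1 first-place votes: Option 1 17, Option 2 8, Option 3 7, Option 4 6. Option 1 and Option 2 advance.
Runoff: Option 1 is ranked above Option 2 on 17 ballots, Option 2 above Option 1 on 21.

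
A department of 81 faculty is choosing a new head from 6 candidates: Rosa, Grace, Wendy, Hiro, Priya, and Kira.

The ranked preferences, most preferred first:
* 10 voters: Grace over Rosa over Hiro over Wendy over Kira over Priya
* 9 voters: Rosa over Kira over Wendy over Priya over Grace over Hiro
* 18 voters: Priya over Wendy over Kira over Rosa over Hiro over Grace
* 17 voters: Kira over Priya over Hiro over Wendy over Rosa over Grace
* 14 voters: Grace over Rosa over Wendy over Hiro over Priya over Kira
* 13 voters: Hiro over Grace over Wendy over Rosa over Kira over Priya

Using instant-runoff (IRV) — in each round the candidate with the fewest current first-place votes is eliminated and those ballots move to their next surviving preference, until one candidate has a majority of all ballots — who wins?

Kira

Round 1: Rosa 9, Grace 24, Wendy 0, Hiro 13, Priya 18, Kira 17. Wendy eliminated.
Round 2: Rosa 9, Grace 24, Hiro 13, Priya 18, Kira 17. Rosa eliminated.
Round 3: Grace 24, Hiro 13, Priya 18, Kira 26. Hiro eliminated.
Round 4: Grace 37, Priya 18, Kira 26. Priya eliminated.
Round 5: Grace 37, Kira 44. Kira has a majority (≥41).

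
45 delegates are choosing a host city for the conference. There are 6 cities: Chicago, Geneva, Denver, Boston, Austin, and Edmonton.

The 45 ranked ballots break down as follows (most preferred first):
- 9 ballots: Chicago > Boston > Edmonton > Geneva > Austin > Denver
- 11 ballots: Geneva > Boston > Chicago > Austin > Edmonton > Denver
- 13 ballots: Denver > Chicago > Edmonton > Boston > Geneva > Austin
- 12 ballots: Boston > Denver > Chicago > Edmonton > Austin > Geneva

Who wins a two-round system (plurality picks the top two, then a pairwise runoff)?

Boston

Round 1 first-place votes: Chicago 9, Geneva 11, Denver 13, Boston 12, Austin 0, Edmonton 0. Denver and Boston advance.
Runoff: Denver is ranked above Boston on 13 ballots, Boston above Denver on 32.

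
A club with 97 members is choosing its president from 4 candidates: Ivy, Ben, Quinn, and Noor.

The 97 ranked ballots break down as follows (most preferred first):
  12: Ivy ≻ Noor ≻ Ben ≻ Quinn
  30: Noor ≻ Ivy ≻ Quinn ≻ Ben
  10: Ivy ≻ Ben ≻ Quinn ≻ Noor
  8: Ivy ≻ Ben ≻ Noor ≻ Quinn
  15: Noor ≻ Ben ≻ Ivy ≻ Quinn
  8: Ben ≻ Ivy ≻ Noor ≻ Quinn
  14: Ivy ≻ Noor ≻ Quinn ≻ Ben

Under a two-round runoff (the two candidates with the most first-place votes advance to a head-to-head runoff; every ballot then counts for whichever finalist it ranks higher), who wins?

Round 1 first-place votes: Ivy 44, Ben 8, Quinn 0, Noor 45. Noor and Ivy advance.
Runoff: Noor is ranked above Ivy on 45 ballots, Ivy above Noor on 52.

Ivy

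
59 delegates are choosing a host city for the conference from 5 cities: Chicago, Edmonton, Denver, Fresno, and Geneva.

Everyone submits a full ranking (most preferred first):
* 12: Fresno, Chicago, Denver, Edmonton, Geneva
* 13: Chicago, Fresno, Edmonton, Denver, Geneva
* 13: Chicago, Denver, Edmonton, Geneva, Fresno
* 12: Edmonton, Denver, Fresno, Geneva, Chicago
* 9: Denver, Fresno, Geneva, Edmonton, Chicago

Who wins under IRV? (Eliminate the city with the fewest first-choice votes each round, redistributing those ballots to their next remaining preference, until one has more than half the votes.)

Round 1: Chicago 26, Edmonton 12, Denver 9, Fresno 12, Geneva 0. Geneva eliminated.
Round 2: Chicago 26, Edmonton 12, Denver 9, Fresno 12. Denver eliminated.
Round 3: Chicago 26, Edmonton 12, Fresno 21. Edmonton eliminated.
Round 4: Chicago 26, Fresno 33. Fresno has a majority (≥30).

Fresno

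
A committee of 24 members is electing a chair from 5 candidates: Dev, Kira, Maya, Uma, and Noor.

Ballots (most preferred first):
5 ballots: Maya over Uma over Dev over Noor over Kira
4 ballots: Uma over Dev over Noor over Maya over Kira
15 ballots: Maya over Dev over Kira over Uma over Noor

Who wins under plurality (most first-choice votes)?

Maya

First-place votes: Dev 0, Kira 0, Maya 20, Uma 4, Noor 0.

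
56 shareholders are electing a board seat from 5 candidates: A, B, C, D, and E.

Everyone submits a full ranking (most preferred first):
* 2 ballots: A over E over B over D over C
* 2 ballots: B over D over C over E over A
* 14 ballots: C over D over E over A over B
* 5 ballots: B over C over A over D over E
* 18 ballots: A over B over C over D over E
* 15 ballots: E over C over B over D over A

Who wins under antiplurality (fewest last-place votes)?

Last-place votes: A 17, B 14, C 2, D 0, E 23.

D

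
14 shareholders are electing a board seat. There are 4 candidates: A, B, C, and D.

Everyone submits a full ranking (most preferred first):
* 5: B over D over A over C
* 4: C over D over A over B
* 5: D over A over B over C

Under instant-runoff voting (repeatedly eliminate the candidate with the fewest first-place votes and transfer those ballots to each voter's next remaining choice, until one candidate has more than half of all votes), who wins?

Round 1: A 0, B 5, C 4, D 5. A eliminated.
Round 2: B 5, C 4, D 5. C eliminated.
Round 3: B 5, D 9. D has a majority (≥8).

D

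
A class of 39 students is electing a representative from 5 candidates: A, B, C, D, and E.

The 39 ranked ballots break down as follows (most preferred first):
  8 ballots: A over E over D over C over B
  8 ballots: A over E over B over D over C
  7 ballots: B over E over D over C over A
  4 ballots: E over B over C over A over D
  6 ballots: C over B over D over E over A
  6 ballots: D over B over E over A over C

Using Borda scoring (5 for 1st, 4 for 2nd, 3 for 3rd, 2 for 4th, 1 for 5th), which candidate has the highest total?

E

A: 8×5 + 8×5 + 7×1 + 4×2 + 6×1 + 6×2 = 113
B: 8×1 + 8×3 + 7×5 + 4×4 + 6×4 + 6×4 = 131
C: 8×2 + 8×1 + 7×2 + 4×3 + 6×5 + 6×1 = 86
D: 8×3 + 8×2 + 7×3 + 4×1 + 6×3 + 6×5 = 113
E: 8×4 + 8×4 + 7×4 + 4×5 + 6×2 + 6×3 = 142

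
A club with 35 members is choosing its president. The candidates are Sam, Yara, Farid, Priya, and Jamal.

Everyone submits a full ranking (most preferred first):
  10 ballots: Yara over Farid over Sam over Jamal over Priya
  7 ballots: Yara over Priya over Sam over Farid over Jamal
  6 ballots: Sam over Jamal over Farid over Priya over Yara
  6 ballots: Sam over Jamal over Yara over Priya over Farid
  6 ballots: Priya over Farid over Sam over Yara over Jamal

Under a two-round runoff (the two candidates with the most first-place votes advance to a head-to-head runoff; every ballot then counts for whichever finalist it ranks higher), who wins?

Round 1 first-place votes: Sam 12, Yara 17, Farid 0, Priya 6, Jamal 0. Yara and Sam advance.
Runoff: Yara is ranked above Sam on 17 ballots, Sam above Yara on 18.

Sam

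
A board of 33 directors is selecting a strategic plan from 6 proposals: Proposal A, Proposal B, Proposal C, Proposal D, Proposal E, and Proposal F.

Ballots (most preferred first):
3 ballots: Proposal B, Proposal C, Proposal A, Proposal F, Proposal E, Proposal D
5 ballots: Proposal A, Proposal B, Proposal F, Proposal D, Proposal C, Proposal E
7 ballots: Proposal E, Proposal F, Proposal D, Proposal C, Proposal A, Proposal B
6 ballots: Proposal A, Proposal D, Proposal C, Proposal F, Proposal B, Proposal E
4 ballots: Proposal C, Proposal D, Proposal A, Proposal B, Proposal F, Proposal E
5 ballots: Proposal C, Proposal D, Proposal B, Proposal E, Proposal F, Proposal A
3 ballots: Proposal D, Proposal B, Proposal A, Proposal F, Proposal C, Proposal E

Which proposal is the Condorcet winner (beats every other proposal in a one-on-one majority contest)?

Proposal D

Proposal D vs Proposal A: 19–14
Proposal D vs Proposal B: 25–8
Proposal D vs Proposal C: 21–12
Proposal D vs Proposal E: 23–10
Proposal D vs Proposal F: 18–15
Proposal D beats every other proposal.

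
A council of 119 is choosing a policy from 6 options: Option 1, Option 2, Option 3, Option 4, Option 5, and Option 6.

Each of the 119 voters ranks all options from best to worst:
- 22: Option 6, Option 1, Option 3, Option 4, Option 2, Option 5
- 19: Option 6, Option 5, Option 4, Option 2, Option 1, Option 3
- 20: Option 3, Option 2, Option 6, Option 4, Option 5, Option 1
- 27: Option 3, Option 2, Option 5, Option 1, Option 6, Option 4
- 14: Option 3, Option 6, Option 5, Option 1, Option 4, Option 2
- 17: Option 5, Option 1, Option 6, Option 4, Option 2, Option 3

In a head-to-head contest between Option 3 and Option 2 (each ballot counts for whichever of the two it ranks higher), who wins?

Option 3 is ranked above Option 2 on 83 ballots; Option 2 above Option 3 on 36.

Option 3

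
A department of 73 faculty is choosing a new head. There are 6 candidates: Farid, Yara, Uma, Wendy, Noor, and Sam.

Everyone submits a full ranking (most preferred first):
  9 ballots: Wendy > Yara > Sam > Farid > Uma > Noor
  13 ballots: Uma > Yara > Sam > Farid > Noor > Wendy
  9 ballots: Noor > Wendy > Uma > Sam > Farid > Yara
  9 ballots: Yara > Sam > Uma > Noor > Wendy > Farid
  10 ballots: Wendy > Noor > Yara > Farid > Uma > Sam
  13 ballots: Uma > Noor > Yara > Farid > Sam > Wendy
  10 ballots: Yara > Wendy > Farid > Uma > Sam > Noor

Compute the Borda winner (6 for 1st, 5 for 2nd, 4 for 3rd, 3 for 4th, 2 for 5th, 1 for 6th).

Yara

Farid: 9×3 + 13×3 + 9×2 + 9×1 + 10×3 + 13×3 + 10×4 = 202
Yara: 9×5 + 13×5 + 9×1 + 9×6 + 10×4 + 13×4 + 10×6 = 325
Uma: 9×2 + 13×6 + 9×4 + 9×4 + 10×2 + 13×6 + 10×3 = 296
Wendy: 9×6 + 13×1 + 9×5 + 9×2 + 10×6 + 13×1 + 10×5 = 253
Noor: 9×1 + 13×2 + 9×6 + 9×3 + 10×5 + 13×5 + 10×1 = 241
Sam: 9×4 + 13×4 + 9×3 + 9×5 + 10×1 + 13×2 + 10×2 = 216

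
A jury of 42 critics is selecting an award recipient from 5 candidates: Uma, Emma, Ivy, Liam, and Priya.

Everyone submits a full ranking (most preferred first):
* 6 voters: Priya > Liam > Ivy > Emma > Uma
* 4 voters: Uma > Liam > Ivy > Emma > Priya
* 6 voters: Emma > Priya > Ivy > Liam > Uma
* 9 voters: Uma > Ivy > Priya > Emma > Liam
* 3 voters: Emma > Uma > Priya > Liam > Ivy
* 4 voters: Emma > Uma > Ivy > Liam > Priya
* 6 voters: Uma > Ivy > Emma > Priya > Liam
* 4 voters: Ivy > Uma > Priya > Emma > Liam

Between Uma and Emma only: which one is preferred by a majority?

Uma is ranked above Emma on 23 ballots; Emma above Uma on 19.

Uma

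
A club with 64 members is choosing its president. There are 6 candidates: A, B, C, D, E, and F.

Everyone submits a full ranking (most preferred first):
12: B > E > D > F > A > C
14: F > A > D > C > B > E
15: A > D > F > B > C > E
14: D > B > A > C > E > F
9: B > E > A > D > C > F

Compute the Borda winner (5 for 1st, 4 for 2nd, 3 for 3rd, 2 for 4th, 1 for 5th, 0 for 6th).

A: 12×1 + 14×4 + 15×5 + 14×3 + 9×3 = 212
B: 12×5 + 14×1 + 15×2 + 14×4 + 9×5 = 205
C: 12×0 + 14×2 + 15×1 + 14×2 + 9×1 = 80
D: 12×3 + 14×3 + 15×4 + 14×5 + 9×2 = 226
E: 12×4 + 14×0 + 15×0 + 14×1 + 9×4 = 98
F: 12×2 + 14×5 + 15×3 + 14×0 + 9×0 = 139

D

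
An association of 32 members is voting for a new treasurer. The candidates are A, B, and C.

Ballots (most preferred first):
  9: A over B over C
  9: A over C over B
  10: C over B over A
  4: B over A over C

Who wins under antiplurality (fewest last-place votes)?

Last-place votes: A 10, B 9, C 13.

B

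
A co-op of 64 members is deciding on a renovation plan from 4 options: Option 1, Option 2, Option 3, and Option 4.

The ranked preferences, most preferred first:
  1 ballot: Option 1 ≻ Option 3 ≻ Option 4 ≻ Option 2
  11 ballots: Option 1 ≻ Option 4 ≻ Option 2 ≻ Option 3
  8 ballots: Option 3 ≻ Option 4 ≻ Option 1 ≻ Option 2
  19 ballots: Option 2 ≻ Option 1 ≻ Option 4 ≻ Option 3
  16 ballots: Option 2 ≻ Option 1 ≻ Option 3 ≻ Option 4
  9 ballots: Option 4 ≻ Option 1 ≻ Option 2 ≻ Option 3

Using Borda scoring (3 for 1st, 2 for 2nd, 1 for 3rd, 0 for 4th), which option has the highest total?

Option 1

Option 1: 1×3 + 11×3 + 8×1 + 19×2 + 16×2 + 9×2 = 132
Option 2: 1×0 + 11×1 + 8×0 + 19×3 + 16×3 + 9×1 = 125
Option 3: 1×2 + 11×0 + 8×3 + 19×0 + 16×1 + 9×0 = 42
Option 4: 1×1 + 11×2 + 8×2 + 19×1 + 16×0 + 9×3 = 85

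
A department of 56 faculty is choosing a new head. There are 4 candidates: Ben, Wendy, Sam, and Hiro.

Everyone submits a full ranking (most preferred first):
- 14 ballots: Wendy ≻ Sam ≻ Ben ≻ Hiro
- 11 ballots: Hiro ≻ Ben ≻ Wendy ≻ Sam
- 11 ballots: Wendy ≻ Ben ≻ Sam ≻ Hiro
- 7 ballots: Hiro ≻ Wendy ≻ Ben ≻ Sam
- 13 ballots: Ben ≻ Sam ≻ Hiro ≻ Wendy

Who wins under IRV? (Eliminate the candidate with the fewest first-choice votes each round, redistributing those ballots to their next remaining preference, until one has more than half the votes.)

Round 1: Ben 13, Wendy 25, Sam 0, Hiro 18. Sam eliminated.
Round 2: Ben 13, Wendy 25, Hiro 18. Ben eliminated.
Round 3: Wendy 25, Hiro 31. Hiro has a majority (≥29).

Hiro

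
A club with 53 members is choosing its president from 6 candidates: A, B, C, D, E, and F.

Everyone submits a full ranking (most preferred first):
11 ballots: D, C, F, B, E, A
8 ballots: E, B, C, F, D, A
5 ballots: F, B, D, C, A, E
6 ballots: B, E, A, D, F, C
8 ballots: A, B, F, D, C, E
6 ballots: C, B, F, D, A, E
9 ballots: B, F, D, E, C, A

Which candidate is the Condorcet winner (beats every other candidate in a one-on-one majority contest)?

B

B vs A: 45–8
B vs C: 36–17
B vs D: 42–11
B vs E: 45–8
B vs F: 37–16
B beats every other candidate.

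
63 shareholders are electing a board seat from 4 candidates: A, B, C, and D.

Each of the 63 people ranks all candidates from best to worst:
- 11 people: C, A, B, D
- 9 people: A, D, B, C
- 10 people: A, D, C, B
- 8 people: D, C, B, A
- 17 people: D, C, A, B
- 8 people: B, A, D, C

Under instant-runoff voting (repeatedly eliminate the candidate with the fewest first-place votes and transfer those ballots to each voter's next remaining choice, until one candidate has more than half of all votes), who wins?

A

Round 1: A 19, B 8, C 11, D 25. B eliminated.
Round 2: A 27, C 11, D 25. C eliminated.
Round 3: A 38, D 25. A has a majority (≥32).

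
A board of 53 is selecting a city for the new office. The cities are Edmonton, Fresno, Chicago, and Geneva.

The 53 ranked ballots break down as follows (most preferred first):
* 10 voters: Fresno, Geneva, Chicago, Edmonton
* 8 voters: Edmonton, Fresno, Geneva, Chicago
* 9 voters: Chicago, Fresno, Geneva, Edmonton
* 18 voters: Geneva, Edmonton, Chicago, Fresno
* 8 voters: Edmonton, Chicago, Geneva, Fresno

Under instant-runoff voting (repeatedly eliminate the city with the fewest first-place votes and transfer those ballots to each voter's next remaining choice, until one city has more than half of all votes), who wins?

Fresno

Round 1: Edmonton 16, Fresno 10, Chicago 9, Geneva 18. Chicago eliminated.
Round 2: Edmonton 16, Fresno 19, Geneva 18. Edmonton eliminated.
Round 3: Fresno 27, Geneva 26. Fresno has a majority (≥27).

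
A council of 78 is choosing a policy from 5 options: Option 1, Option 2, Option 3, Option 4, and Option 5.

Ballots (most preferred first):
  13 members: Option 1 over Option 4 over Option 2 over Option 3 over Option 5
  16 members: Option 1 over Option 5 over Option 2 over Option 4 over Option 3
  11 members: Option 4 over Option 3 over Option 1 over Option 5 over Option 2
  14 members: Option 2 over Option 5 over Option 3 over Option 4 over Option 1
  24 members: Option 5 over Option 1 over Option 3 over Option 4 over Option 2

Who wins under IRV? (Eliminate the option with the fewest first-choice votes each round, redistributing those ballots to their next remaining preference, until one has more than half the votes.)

Round 1: Option 1 29, Option 2 14, Option 3 0, Option 4 11, Option 5 24. Option 3 eliminated.
Round 2: Option 1 29, Option 2 14, Option 4 11, Option 5 24. Option 4 eliminated.
Round 3: Option 1 40, Option 2 14, Option 5 24. Option 1 has a majority (≥40).

Option 1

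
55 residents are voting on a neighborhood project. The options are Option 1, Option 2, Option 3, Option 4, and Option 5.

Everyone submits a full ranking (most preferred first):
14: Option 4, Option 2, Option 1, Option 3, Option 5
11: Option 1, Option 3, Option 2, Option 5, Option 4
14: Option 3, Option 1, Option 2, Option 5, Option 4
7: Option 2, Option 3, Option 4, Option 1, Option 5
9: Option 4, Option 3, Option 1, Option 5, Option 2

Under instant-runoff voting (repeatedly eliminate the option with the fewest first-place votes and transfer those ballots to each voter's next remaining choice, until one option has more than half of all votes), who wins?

Round 1: Option 1 11, Option 2 7, Option 3 14, Option 4 23, Option 5 0. Option 5 eliminated.
Round 2: Option 1 11, Option 2 7, Option 3 14, Option 4 23. Option 2 eliminated.
Round 3: Option 1 11, Option 3 21, Option 4 23. Option 1 eliminated.
Round 4: Option 3 32, Option 4 23. Option 3 has a majority (≥28).

Option 3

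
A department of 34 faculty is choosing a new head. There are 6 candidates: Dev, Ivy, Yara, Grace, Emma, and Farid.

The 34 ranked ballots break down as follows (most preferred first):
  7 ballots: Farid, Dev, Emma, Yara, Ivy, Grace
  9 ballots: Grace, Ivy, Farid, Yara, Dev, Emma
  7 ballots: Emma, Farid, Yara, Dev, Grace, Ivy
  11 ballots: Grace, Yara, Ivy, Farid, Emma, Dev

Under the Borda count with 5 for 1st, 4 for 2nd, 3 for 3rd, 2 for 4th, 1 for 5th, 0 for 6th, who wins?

Farid

Dev: 7×4 + 9×1 + 7×2 + 11×0 = 51
Ivy: 7×1 + 9×4 + 7×0 + 11×3 = 76
Yara: 7×2 + 9×2 + 7×3 + 11×4 = 97
Grace: 7×0 + 9×5 + 7×1 + 11×5 = 107
Emma: 7×3 + 9×0 + 7×5 + 11×1 = 67
Farid: 7×5 + 9×3 + 7×4 + 11×2 = 112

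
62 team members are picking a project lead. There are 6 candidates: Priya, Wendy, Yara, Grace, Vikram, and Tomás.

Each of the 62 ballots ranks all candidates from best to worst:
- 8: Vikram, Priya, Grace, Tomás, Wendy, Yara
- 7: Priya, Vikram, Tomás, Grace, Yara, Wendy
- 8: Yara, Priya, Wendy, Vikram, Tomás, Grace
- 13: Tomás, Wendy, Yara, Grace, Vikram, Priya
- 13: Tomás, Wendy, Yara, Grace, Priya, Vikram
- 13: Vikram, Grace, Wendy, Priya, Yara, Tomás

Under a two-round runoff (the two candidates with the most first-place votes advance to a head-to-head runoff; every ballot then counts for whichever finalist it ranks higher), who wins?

Round 1 first-place votes: Priya 7, Wendy 0, Yara 8, Grace 0, Vikram 21, Tomás 26. Tomás and Vikram advance.
Runoff: Tomás is ranked above Vikram on 26 ballots, Vikram above Tomás on 36.

Vikram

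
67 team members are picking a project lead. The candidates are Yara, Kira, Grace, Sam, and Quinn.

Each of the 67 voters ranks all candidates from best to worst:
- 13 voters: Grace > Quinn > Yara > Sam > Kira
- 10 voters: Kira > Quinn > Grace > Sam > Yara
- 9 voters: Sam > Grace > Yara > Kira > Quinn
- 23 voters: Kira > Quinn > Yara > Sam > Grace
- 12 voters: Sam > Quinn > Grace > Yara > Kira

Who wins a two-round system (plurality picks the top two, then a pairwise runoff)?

Round 1 first-place votes: Yara 0, Kira 33, Grace 13, Sam 21, Quinn 0. Kira and Sam advance.
Runoff: Kira is ranked above Sam on 33 ballots, Sam above Kira on 34.

Sam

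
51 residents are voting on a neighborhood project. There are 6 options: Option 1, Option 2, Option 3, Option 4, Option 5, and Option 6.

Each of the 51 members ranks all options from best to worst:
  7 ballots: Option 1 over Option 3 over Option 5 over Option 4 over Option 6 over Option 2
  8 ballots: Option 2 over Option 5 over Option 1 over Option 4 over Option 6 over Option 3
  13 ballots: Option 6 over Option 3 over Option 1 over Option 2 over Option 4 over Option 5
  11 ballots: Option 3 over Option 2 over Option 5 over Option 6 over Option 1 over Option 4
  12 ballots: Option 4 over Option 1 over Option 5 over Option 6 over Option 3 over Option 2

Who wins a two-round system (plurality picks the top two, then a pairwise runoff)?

Round 1 first-place votes: Option 1 7, Option 2 8, Option 3 11, Option 4 12, Option 5 0, Option 6 13. Option 6 and Option 4 advance.
Runoff: Option 6 is ranked above Option 4 on 24 ballots, Option 4 above Option 6 on 27.

Option 4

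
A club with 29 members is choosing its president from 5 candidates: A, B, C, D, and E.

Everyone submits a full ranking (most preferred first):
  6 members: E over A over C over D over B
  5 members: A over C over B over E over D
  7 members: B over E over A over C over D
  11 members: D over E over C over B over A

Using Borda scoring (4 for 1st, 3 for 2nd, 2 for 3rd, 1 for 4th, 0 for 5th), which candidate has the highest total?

A: 6×3 + 5×4 + 7×2 + 11×0 = 52
B: 6×0 + 5×2 + 7×4 + 11×1 = 49
C: 6×2 + 5×3 + 7×1 + 11×2 = 56
D: 6×1 + 5×0 + 7×0 + 11×4 = 50
E: 6×4 + 5×1 + 7×3 + 11×3 = 83

E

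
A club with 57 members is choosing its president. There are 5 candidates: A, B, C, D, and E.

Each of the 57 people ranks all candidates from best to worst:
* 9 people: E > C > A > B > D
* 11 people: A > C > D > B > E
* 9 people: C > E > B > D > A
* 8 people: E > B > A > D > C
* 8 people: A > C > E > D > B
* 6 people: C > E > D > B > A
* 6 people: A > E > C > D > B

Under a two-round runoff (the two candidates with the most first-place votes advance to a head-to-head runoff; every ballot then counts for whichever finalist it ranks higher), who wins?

E

Round 1 first-place votes: A 25, B 0, C 15, D 0, E 17. A and E advance.
Runoff: A is ranked above E on 25 ballots, E above A on 32.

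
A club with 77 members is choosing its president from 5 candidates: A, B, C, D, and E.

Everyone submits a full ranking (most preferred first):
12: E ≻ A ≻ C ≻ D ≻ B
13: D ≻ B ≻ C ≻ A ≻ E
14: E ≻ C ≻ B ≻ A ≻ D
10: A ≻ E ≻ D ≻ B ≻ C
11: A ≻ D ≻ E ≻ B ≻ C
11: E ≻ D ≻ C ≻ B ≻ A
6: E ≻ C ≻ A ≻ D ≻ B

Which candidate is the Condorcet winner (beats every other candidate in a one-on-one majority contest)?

E vs A: 43–34
E vs B: 64–13
E vs C: 64–13
E vs D: 53–24
E beats every other candidate.

E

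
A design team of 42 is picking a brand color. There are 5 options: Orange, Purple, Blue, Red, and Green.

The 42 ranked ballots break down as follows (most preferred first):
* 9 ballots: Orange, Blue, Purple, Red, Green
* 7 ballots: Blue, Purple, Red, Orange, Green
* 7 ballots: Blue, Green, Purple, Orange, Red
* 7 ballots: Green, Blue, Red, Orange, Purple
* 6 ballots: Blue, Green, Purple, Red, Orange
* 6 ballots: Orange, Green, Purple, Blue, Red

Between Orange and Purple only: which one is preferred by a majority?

Orange is ranked above Purple on 22 ballots; Purple above Orange on 20.

Orange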